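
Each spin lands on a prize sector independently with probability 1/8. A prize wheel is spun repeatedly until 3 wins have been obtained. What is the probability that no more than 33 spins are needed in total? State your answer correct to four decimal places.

Finishing within 33 spins ⇔ at least 3 successes in the first 33. With X ~ Binomial(33, 0.125), P(Y ≤ 33) = 1 − P(X ≤ 2).
  k=0: C(33,0)·0.125^0·0.875^33 = 0.012197
  k=1: C(33,1)·0.125^1·0.875^32 = 0.057502
  k=2: C(33,2)·0.125^2·0.875^31 = 0.131433
1 − 0.201132 = 0.798868

0.7989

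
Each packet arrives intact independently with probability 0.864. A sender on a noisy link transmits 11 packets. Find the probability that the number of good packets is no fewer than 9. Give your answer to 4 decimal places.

X ~ Binomial(11, 0.864); P(X ≥ 9) = Σ C(11,k) p^k (1−p)^(11−k) over k:
  k=9: C(11,9)·0.864^9·0.136^2 = 0.272938
  k=10: C(11,10)·0.864^10·0.136^1 = 0.346792
  k=11: C(11,11)·0.864^11·0.136^0 = 0.200286
Total = 0.820016

0.8200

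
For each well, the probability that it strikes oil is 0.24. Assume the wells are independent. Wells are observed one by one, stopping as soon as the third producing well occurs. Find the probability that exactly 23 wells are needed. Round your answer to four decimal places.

Y = trial on which the third success occurs; negative binomial, r=3, p=0.24.
P(Y=23) = C(22,2) · p^3 · (1−p)^20
= 231 · 0.013824 · 0.0041331 = 0.013198

0.0132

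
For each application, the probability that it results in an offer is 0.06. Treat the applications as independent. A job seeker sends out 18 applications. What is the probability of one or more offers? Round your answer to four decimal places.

0.6717

P(at least one) = 1 − P(none) = 1 − (1 − 0.06)^18
= 1 − 0.328323 = 0.671677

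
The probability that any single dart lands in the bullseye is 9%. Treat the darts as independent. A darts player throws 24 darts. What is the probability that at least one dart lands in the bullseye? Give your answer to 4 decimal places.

P(at least one) = 1 − P(none) = 1 − (1 − 0.09)^24
= 1 − 0.103990 = 0.896010

0.8960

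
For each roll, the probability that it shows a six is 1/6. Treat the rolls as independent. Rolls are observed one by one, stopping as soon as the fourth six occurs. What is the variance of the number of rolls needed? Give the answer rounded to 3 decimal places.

120.000

Y = total rolls until the fourth success; negative binomial with r=4, p=0.166667.
Var(Y) = r(1−p)/p² = 4·0.833333 / 0.166667² = 120.00000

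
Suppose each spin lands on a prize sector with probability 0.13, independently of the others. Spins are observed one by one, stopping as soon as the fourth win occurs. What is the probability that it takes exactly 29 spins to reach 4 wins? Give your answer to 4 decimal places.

0.0288

Y = trial on which the fourth success occurs; negative binomial, r=4, p=0.13.
P(Y=29) = C(28,3) · p^4 · (1−p)^25
= 3276 · 0.00028561 · 0.03076 = 0.028781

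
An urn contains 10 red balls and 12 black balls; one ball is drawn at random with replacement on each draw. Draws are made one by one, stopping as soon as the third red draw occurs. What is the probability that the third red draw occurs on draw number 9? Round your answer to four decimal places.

Y = trial on which the third success occurs; negative binomial, r=3, p=0.454545.
P(Y=9) = C(8,2) · p^3 · (1−p)^6
= 28 · 0.093914 · 0.026336 = 0.069253

0.0693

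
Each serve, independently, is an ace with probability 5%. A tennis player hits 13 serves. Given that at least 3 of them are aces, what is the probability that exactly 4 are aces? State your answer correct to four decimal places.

0.1149

X ~ Binomial(13, 0.05). Want P(X=4 | X≥3) = P(X=4) / P(X≥3).
P(X=4) = C(13,4)·0.05^4·0.95^9 = 0.002816
P(X≥3) = 1 − 0.513342 − 0.351234 − 0.110916 = 0.024508
Ratio = 0.002816 / 0.024508 = 0.114919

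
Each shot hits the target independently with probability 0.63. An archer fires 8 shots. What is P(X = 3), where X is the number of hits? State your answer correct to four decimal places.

0.0971

X ~ Binomial(n=8, p=0.63).
P(X=3) = C(8,3) · p^3 · (1−p)^5
= 56 · 0.25005 · 0.0069344 = 0.097100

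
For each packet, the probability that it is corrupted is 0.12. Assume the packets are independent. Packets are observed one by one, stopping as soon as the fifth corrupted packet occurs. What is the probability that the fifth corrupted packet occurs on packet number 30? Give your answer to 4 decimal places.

0.0242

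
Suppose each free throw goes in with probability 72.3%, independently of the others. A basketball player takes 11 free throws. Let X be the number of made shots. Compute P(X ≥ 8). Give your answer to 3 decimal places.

X ~ Binomial(11, 0.723); P(X ≥ 8) = Σ C(11,k) p^k (1−p)^(11−k) over k:
  k=8: C(11,8)·0.723^8·0.277^3 = 0.26184
  k=9: C(11,9)·0.723^9·0.277^2 = 0.22781
  k=10: C(11,10)·0.723^10·0.277^1 = 0.11892
  k=11: C(11,11)·0.723^11·0.277^0 = 0.02822
Total = 0.63678

0.637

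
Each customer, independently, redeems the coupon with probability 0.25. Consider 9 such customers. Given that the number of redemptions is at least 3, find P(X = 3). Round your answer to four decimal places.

0.5850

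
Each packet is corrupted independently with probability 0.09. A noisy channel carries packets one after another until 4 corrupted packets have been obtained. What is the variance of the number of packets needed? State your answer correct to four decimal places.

449.3827

Y = total packets until the fourth success; negative binomial with r=4, p=0.09.
Var(Y) = r(1−p)/p² = 4·0.91 / 0.09² = 449.382716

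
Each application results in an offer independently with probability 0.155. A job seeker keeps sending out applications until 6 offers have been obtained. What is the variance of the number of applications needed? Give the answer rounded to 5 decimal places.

Y = total applications until the sixth success; negative binomial with r=6, p=0.155.
Var(Y) = r(1−p)/p² = 6·0.845 / 0.155² = 211.0301769

211.03018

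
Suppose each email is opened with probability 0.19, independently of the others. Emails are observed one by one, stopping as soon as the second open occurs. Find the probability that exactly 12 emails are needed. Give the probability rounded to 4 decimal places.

Y = trial on which the second success occurs; negative binomial, r=2, p=0.19.
P(Y=12) = C(11,1) · p^2 · (1−p)^10
= 11 · 0.0361 · 0.12158 = 0.048278

0.0483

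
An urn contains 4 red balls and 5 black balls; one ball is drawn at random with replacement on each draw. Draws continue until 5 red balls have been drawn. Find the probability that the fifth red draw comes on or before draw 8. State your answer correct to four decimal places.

0.2499

Finishing within 8 draws ⇔ at least 5 successes in the first 8. With X ~ Binomial(8, 0.444444), P(Y ≤ 8) = 1 − P(X ≤ 4).
  k=0: C(8,0)·0.444444^0·0.555556^8 = 0.009074
  k=1: C(8,1)·0.444444^1·0.555556^7 = 0.058076
  k=2: C(8,2)·0.444444^2·0.555556^6 = 0.162614
  k=3: C(8,3)·0.444444^3·0.555556^5 = 0.260182
  k=4: C(8,4)·0.444444^4·0.555556^4 = 0.260182
1 − 0.750130 = 0.249870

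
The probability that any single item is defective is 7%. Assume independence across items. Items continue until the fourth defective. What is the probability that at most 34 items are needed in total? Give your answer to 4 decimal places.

0.2122

Finishing within 34 items ⇔ at least 4 successes in the first 34. With X ~ Binomial(34, 0.07), P(Y ≤ 34) = 1 − P(X ≤ 3).
  k=0: C(34,0)·0.07^0·0.93^34 = 0.084805
  k=1: C(34,1)·0.07^1·0.93^33 = 0.217027
  k=2: C(34,2)·0.07^2·0.93^32 = 0.269534
  k=3: C(34,3)·0.07^3·0.93^31 = 0.216400
1 − 0.787766 = 0.212234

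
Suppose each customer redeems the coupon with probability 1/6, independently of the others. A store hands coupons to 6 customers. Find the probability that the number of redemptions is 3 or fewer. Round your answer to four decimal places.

0.9913

X ~ Binomial(6, 0.166667); P(X ≤ 3) = Σ C(6,k) p^k (1−p)^(6−k) over k:
  k=0: C(6,0)·0.166667^0·0.833333^6 = 0.334898
  k=1: C(6,1)·0.166667^1·0.833333^5 = 0.401878
  k=2: C(6,2)·0.166667^2·0.833333^4 = 0.200939
  k=3: C(6,3)·0.166667^3·0.833333^3 = 0.053584
Total = 0.991298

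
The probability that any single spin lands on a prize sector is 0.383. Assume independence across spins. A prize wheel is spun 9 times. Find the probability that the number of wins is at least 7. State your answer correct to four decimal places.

X ~ Binomial(9, 0.383); P(X ≥ 7) = Σ C(9,k) p^k (1−p)^(9−k) over k:
  k=7: C(9,7)·0.383^7·0.617^2 = 0.016568
  k=8: C(9,8)·0.383^8·0.617^1 = 0.002571
  k=9: C(9,9)·0.383^9·0.617^0 = 0.000177
Total = 0.019316

0.0193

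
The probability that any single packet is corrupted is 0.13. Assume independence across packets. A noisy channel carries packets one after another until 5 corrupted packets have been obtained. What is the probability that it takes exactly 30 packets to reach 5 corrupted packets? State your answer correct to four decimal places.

0.0271

Y = trial on which the fifth success occurs; negative binomial, r=5, p=0.13.
P(Y=30) = C(29,4) · p^5 · (1−p)^25
= 23751 · 3.7129e-05 · 0.03076 = 0.027126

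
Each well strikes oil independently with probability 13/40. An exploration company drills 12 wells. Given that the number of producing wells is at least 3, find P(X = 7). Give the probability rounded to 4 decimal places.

0.0530

X ~ Binomial(12, 0.325). Want P(X=7 | X≥3) = P(X=7) / P(X≥3).
P(X=7) = C(12,7)·0.325^7·0.675^5 = 0.042504
P(X≥3) = 1 − 0.008946 − 0.051690 − 0.136883 = 0.802481
Ratio = 0.042504 / 0.802481 = 0.052965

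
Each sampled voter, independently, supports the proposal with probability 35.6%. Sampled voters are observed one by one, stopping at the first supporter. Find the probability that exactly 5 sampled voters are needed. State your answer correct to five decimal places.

0.06123

Geometric (trials to first success), p = 0.356.
P(Y = 5) = (1−p)^4 · p = 0.17201 · 0.356 = 0.0612341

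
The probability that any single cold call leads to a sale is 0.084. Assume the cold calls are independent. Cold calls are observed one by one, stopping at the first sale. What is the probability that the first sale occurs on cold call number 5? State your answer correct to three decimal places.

Geometric (trials to first success), p = 0.084.
P(Y = 5) = (1−p)^4 · p = 0.70401 · 0.084 = 0.05914

0.059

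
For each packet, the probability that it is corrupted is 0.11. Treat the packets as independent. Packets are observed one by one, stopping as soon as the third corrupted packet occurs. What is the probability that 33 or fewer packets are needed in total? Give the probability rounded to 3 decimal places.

Finishing within 33 packets ⇔ at least 3 successes in the first 33. With X ~ Binomial(33, 0.11), P(Y ≤ 33) = 1 − P(X ≤ 2).
  k=0: C(33,0)·0.11^0·0.89^33 = 0.02137
  k=1: C(33,1)·0.11^1·0.89^32 = 0.08717
  k=2: C(33,2)·0.11^2·0.89^31 = 0.17239
1 − 0.28094 = 0.71906

0.719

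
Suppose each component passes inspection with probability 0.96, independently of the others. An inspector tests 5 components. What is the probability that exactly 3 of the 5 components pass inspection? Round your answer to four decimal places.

X ~ Binomial(n=5, p=0.96).
P(X=3) = C(5,3) · p^3 · (1−p)^2
= 10 · 0.88474 · 0.0016 = 0.014156

0.0142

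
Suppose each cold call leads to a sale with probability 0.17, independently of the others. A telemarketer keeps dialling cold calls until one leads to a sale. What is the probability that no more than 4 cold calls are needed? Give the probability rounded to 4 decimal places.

Y = number of cold calls to the first success; geometric, p = 0.17.
P(Y ≤ 4) = 1 − (1−p)^4 = 1 − 0.474583 = 0.525417

0.5254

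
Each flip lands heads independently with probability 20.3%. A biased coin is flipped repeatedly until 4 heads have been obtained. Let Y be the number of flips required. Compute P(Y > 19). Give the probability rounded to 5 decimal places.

Needing more than 19 flips ⇔ fewer than 4 successes in the first 19. With X ~ Binomial(19, 0.203), P(Y > 19) = P(X ≤ 3).
  k=0: C(19,0)·0.203^0·0.797^19 = 0.0134186
  k=1: C(19,1)·0.203^1·0.797^18 = 0.0649381
  k=2: C(19,2)·0.203^2·0.797^17 = 0.1488606
  k=3: C(19,3)·0.203^3·0.797^16 = 0.2148548
P(X ≤ 3) = 0.4420721

0.44207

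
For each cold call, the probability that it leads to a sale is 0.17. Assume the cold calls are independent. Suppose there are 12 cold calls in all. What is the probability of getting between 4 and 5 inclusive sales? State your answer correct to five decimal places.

0.12363

X ~ Binomial(12, 0.17); P(4 ≤ X ≤ 5) = Σ C(12,k) p^k (1−p)^(12−k) over k:
  k=4: C(12,4)·0.17^4·0.83^8 = 0.0931163
  k=5: C(12,5)·0.17^5·0.83^7 = 0.0305152
Total = 0.1236315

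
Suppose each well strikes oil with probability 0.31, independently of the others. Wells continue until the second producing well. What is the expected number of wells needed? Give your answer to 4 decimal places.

6.4516

Y = total wells until the second success; negative binomial with r=2, p=0.31.
E[Y] = r / p = 2 / 0.31 = 6.451613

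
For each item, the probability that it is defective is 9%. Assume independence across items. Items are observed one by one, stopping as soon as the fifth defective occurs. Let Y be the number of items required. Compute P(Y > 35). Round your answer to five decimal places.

0.79682

Needing more than 35 items ⇔ fewer than 5 successes in the first 35. With X ~ Binomial(35, 0.09), P(Y > 35) = P(X ≤ 4).
  k=0: C(35,0)·0.09^0·0.91^35 = 0.0368510
  k=1: C(35,1)·0.09^1·0.91^34 = 0.1275610
  k=2: C(35,2)·0.09^2·0.91^33 = 0.2144707
  k=3: C(35,3)·0.09^3·0.91^32 = 0.2333252
  k=4: C(35,4)·0.09^4·0.91^31 = 0.1846090
P(X ≤ 4) = 0.7968169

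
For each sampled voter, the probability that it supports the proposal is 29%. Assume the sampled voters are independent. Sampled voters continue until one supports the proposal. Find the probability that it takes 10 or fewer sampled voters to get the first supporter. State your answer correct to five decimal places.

Y = number of sampled voters to the first success; geometric, p = 0.29.
P(Y ≤ 10) = 1 − (1−p)^10 = 1 − 0.0325524 = 0.9674476

0.96745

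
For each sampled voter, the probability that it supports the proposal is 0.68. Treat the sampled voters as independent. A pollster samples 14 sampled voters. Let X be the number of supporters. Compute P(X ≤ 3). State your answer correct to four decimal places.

0.0005

X ~ Binomial(14, 0.68); P(X ≤ 3) = Σ C(14,k) p^k (1−p)^(14−k) over k:
  k=0: C(14,0)·0.68^0·0.32^14 = 0.000000
  k=1: C(14,1)·0.68^1·0.32^13 = 0.000004
  k=2: C(14,2)·0.68^2·0.32^12 = 0.000049
  k=3: C(14,3)·0.68^3·0.32^11 = 0.000412
Total = 0.000465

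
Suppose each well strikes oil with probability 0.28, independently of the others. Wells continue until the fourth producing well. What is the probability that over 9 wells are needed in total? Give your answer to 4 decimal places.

Needing more than 9 wells ⇔ fewer than 4 successes in the first 9. With X ~ Binomial(9, 0.28), P(Y > 9) = P(X ≤ 3).
  k=0: C(9,0)·0.28^0·0.72^9 = 0.051999
  k=1: C(9,1)·0.28^1·0.72^8 = 0.181995
  k=2: C(9,2)·0.28^2·0.72^7 = 0.283104
  k=3: C(9,3)·0.28^3·0.72^6 = 0.256891
P(X ≤ 3) = 0.773989

0.7740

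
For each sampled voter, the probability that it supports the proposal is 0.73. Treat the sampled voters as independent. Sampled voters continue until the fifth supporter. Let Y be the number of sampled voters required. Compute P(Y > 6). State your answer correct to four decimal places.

Needing more than 6 sampled voters ⇔ fewer than 5 successes in the first 6. With X ~ Binomial(6, 0.73), P(Y > 6) = P(X ≤ 4).
  k=0: C(6,0)·0.73^0·0.27^6 = 0.000387
  k=1: C(6,1)·0.73^1·0.27^5 = 0.006285
  k=2: C(6,2)·0.73^2·0.27^4 = 0.042481
  k=3: C(6,3)·0.73^3·0.27^3 = 0.153140
  k=4: C(6,4)·0.73^4·0.27^2 = 0.310535
P(X ≤ 4) = 0.512828

0.5128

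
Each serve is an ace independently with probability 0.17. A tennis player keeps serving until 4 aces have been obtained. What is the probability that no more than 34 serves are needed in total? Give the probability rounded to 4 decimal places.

Finishing within 34 serves ⇔ at least 4 successes in the first 34. With X ~ Binomial(34, 0.17), P(Y ≤ 34) = 1 − P(X ≤ 3).
  k=0: C(34,0)·0.17^0·0.83^34 = 0.001773
  k=1: C(34,1)·0.17^1·0.83^33 = 0.012345
  k=2: C(34,2)·0.17^2·0.83^32 = 0.041721
  k=3: C(34,3)·0.17^3·0.83^31 = 0.091151
1 − 0.146990 = 0.853010

0.8530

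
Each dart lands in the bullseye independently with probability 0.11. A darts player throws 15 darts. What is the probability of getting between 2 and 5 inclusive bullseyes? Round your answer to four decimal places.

X ~ Binomial(15, 0.11); P(2 ≤ X ≤ 5) = Σ C(15,k) p^k (1−p)^(15−k) over k:
  k=2: C(15,2)·0.11^2·0.89^13 = 0.279283
  k=3: C(15,3)·0.11^3·0.89^12 = 0.149579
  k=4: C(15,4)·0.11^4·0.89^11 = 0.055462
  k=5: C(15,5)·0.11^5·0.89^10 = 0.015081
Total = 0.499404

0.4994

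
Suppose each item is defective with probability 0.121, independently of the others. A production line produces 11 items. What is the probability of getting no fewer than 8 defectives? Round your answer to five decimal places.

0.00001

X ~ Binomial(11, 0.121); P(X ≥ 8) = Σ C(11,k) p^k (1−p)^(11−k) over k:
  k=8: C(11,8)·0.121^8·0.879^3 = 0.0000051
  k=9: C(11,9)·0.121^9·0.879^2 = 0.0000002
  k=10: C(11,10)·0.121^10·0.879^1 = 0.0000000
  k=11: C(11,11)·0.121^11·0.879^0 = 0.0000000
Total = 0.0000054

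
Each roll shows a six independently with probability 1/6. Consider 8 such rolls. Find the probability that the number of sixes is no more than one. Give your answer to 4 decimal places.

0.6047

X ~ Binomial(8, 0.166667); P(X ≤ 1) = Σ C(8,k) p^k (1−p)^(8−k) over k:
  k=0: C(8,0)·0.166667^0·0.833333^8 = 0.232568
  k=1: C(8,1)·0.166667^1·0.833333^7 = 0.372109
Total = 0.604677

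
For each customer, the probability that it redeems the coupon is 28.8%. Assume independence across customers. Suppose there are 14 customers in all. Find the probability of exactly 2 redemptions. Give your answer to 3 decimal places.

X ~ Binomial(n=14, p=0.288).
P(X=2) = C(14,2) · p^2 · (1−p)^12
= 91 · 0.082944 · 0.016973 = 0.12811

0.128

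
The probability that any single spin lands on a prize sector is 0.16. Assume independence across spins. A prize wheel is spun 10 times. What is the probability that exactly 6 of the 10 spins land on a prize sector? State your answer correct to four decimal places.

0.0018

X ~ Binomial(n=10, p=0.16).
P(X=6) = C(10,6) · p^6 · (1−p)^4
= 210 · 1.6777e-05 · 0.49787 = 0.001754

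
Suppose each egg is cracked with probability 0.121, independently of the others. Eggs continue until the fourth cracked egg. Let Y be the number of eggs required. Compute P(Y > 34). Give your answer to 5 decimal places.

Needing more than 34 eggs ⇔ fewer than 4 successes in the first 34. With X ~ Binomial(34, 0.121), P(Y > 34) = P(X ≤ 3).
  k=0: C(34,0)·0.121^0·0.879^34 = 0.0124630
  k=1: C(34,1)·0.121^1·0.879^33 = 0.0583307
  k=2: C(34,2)·0.121^2·0.879^32 = 0.1324883
  k=3: C(34,3)·0.121^3·0.879^31 = 0.1945373
P(X ≤ 3) = 0.3978193

0.39782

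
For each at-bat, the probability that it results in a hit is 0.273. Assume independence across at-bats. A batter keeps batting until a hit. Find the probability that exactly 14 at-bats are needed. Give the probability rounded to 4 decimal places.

Geometric (trials to first success), p = 0.273.
P(Y = 14) = (1−p)^13 · p = 0.015847 · 0.273 = 0.004326

0.0043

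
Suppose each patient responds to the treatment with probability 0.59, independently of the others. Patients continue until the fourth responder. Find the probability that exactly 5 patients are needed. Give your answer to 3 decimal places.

0.199

Y = trial on which the fourth success occurs; negative binomial, r=4, p=0.59.
P(Y=5) = C(4,3) · p^4 · (1−p)^1
= 4 · 0.12117 · 0.41 = 0.19872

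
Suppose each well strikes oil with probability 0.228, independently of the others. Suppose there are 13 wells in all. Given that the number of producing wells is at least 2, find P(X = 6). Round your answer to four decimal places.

0.0473

X ~ Binomial(13, 0.228). Want P(X=6 | X≥2) = P(X=6) / P(X≥2).
P(X=6) = C(13,6)·0.228^6·0.772^7 = 0.039396
P(X≥2) = 1 − 0.034596 − 0.132827 = 0.832577
Ratio = 0.039396 / 0.832577 = 0.047318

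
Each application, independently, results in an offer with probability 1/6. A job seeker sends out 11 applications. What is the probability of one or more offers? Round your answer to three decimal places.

0.865

P(at least one) = 1 − P(none) = 1 − (1 − 0.166667)^11
= 1 − 0.13459 = 0.86541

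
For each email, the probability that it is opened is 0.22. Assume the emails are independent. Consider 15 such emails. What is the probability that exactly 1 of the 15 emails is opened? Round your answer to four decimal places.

0.1018

X ~ Binomial(n=15, p=0.22).
P(X=1) = C(15,1) · p^1 · (1−p)^14
= 15 · 0.22 · 0.030855 = 0.101821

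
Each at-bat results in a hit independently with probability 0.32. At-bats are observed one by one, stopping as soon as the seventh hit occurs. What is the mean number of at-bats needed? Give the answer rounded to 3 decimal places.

Y = total at-bats until the seventh success; negative binomial with r=7, p=0.32.
E[Y] = r / p = 7 / 0.32 = 21.87500

21.875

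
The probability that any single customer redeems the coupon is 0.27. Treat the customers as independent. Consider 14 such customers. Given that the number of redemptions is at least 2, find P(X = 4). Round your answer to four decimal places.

0.2473

X ~ Binomial(14, 0.27). Want P(X=4 | X≥2) = P(X=4) / P(X≥2).
P(X=4) = C(14,4)·0.27^4·0.73^10 = 0.228622
P(X≥2) = 1 − 0.012205 − 0.063196 = 0.924600
Ratio = 0.228622 / 0.924600 = 0.247266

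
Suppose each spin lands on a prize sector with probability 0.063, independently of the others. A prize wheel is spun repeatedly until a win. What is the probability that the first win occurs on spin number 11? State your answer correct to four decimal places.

Geometric (trials to first success), p = 0.063.
P(Y = 11) = (1−p)^10 · p = 0.52167 · 0.063 = 0.032865

0.0329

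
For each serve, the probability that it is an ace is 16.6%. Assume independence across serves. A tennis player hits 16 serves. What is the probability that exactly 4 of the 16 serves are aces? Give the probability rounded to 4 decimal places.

0.1565

X ~ Binomial(n=16, p=0.166).
P(X=4) = C(16,4) · p^4 · (1−p)^12
= 1820 · 0.00075933 · 0.11324 = 0.156494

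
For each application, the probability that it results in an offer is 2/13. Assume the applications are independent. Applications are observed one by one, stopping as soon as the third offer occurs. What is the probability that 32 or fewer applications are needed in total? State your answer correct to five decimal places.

0.88930

Finishing within 32 applications ⇔ at least 3 successes in the first 32. With X ~ Binomial(32, 0.153846), P(Y ≤ 32) = 1 − P(X ≤ 2).
  k=0: C(32,0)·0.153846^0·0.846154^32 = 0.0047685
  k=1: C(32,1)·0.153846^1·0.846154^31 = 0.0277438
  k=2: C(32,2)·0.153846^2·0.846154^30 = 0.0781871
1 − 0.1106993 = 0.8893007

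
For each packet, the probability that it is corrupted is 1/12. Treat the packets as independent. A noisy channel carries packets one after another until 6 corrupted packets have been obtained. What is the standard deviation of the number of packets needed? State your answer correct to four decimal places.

28.1425

Y = total packets until the sixth success; negative binomial with r=6, p=0.083333.
SD(Y) = √[r(1−p)/p²] = √(792.000000) = 28.142495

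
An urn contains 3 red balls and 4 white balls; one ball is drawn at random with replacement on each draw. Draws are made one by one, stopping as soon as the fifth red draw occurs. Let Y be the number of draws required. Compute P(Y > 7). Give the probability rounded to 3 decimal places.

Needing more than 7 draws ⇔ fewer than 5 successes in the first 7. With X ~ Binomial(7, 0.428571), P(Y > 7) = P(X ≤ 4).
  k=0: C(7,0)·0.428571^0·0.571429^7 = 0.01989
  k=1: C(7,1)·0.428571^1·0.571429^6 = 0.10445
  k=2: C(7,2)·0.428571^2·0.571429^5 = 0.23500
  k=3: C(7,3)·0.428571^3·0.571429^4 = 0.29376
  k=4: C(7,4)·0.428571^4·0.571429^3 = 0.22032
P(X ≤ 4) = 0.87342

0.873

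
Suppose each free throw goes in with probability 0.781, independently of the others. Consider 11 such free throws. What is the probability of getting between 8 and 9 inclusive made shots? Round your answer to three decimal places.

X ~ Binomial(11, 0.781); P(8 ≤ X ≤ 9) = Σ C(11,k) p^k (1−p)^(11−k) over k:
  k=8: C(11,8)·0.781^8·0.219^3 = 0.23990
  k=9: C(11,9)·0.781^9·0.219^2 = 0.28517
Total = 0.52507

0.525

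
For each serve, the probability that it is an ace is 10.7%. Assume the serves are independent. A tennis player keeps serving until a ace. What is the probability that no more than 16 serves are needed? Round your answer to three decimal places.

0.836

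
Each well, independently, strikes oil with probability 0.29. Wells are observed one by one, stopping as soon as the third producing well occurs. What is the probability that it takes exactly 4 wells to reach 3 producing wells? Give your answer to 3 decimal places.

0.052

Y = trial on which the third success occurs; negative binomial, r=3, p=0.29.
P(Y=4) = C(3,2) · p^3 · (1−p)^1
= 3 · 0.024389 · 0.71 = 0.05195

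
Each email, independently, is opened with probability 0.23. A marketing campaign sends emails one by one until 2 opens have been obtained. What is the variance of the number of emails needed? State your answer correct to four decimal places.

29.1115

Y = total emails until the second success; negative binomial with r=2, p=0.23.
Var(Y) = r(1−p)/p² = 2·0.77 / 0.23² = 29.111531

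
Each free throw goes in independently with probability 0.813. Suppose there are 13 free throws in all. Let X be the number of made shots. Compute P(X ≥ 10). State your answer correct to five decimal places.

X ~ Binomial(13, 0.813); P(X ≥ 10) = Σ C(13,k) p^k (1−p)^(13−k) over k:
  k=10: C(13,10)·0.813^10·0.187^3 = 0.2359371
  k=11: C(13,11)·0.813^11·0.187^2 = 0.2797524
  k=12: C(13,12)·0.813^12·0.187^1 = 0.2027083
  k=13: C(13,13)·0.813^13·0.187^0 = 0.0677918
Total = 0.7861896

0.78619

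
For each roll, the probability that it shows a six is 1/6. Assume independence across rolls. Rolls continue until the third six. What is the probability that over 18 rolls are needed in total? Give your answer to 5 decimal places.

0.40265

Needing more than 18 rolls ⇔ fewer than 3 successes in the first 18. With X ~ Binomial(18, 0.166667), P(Y > 18) = P(X ≤ 2).
  k=0: C(18,0)·0.166667^0·0.833333^18 = 0.0375610
  k=1: C(18,1)·0.166667^1·0.833333^17 = 0.1352197
  k=2: C(18,2)·0.166667^2·0.833333^16 = 0.2298735
P(X ≤ 2) = 0.4026543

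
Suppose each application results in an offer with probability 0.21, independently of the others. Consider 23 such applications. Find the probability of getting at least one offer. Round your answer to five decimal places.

0.99558

P(at least one) = 1 − P(none) = 1 − (1 − 0.21)^23
= 1 − 0.0044200 = 0.9955800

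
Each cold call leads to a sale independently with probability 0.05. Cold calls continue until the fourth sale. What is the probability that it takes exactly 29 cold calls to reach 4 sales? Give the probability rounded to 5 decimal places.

Y = trial on which the fourth success occurs; negative binomial, r=4, p=0.05.
P(Y=29) = C(28,3) · p^4 · (1−p)^25
= 3276 · 6.25e-06 · 0.27739 = 0.0056796

0.00568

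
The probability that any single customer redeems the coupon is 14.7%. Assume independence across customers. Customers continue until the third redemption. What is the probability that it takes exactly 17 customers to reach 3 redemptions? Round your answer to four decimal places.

0.0412

Y = trial on which the third success occurs; negative binomial, r=3, p=0.147.
P(Y=17) = C(16,2) · p^3 · (1−p)^14
= 120 · 0.0031765 · 0.10797 = 0.041155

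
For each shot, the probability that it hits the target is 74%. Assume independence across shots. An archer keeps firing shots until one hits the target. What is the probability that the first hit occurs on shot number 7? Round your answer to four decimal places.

Geometric (trials to first success), p = 0.74.
P(Y = 7) = (1−p)^6 · p = 0.00030892 · 0.74 = 0.000229

0.0002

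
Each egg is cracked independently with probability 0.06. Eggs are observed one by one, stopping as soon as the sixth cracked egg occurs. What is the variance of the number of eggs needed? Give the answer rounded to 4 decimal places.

Y = total eggs until the sixth success; negative binomial with r=6, p=0.06.
Var(Y) = r(1−p)/p² = 6·0.94 / 0.06² = 1566.666667

1566.6667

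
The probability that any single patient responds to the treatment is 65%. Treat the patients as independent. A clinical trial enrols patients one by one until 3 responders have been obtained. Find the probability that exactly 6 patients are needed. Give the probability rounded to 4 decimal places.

0.1177

Y = trial on which the third success occurs; negative binomial, r=3, p=0.65.
P(Y=6) = C(5,2) · p^3 · (1−p)^3
= 10 · 0.27463 · 0.042875 = 0.117745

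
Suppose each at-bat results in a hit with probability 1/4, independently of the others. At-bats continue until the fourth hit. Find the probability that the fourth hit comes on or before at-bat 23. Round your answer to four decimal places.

Finishing within 23 at-bats ⇔ at least 4 successes in the first 23. With X ~ Binomial(23, 0.25), P(Y ≤ 23) = 1 − P(X ≤ 3).
  k=0: C(23,0)·0.25^0·0.75^23 = 0.001338
  k=1: C(23,1)·0.25^1·0.75^22 = 0.010257
  k=2: C(23,2)·0.25^2·0.75^21 = 0.037609
  k=3: C(23,3)·0.25^3·0.75^20 = 0.087753
1 − 0.136957 = 0.863043

0.8630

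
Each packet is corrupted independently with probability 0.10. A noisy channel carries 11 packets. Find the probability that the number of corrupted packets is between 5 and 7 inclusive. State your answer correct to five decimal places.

0.00275

X ~ Binomial(11, 0.10); P(5 ≤ X ≤ 7) = Σ C(11,k) p^k (1−p)^(11−k) over k:
  k=5: C(11,5)·0.10^5·0.90^6 = 0.0024553
  k=6: C(11,6)·0.10^6·0.90^5 = 0.0002728
  k=7: C(11,7)·0.10^7·0.90^4 = 0.0000217
Total = 0.0027497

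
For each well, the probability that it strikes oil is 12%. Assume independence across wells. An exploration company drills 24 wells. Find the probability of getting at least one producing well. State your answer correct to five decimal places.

0.95349

P(at least one) = 1 − P(none) = 1 − (1 − 0.12)^24
= 1 − 0.0465140 = 0.9534860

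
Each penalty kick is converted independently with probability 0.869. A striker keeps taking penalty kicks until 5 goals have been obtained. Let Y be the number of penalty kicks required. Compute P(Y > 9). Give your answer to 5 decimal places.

0.00307

Needing more than 9 penalty kicks ⇔ fewer than 5 successes in the first 9. With X ~ Binomial(9, 0.869), P(Y > 9) = P(X ≤ 4).
  k=0: C(9,0)·0.869^0·0.131^9 = 0.0000000
  k=1: C(9,1)·0.869^1·0.131^8 = 0.0000007
  k=2: C(9,2)·0.869^2·0.131^7 = 0.0000180
  k=3: C(9,3)·0.869^3·0.131^6 = 0.0002786
  k=4: C(9,4)·0.869^4·0.131^5 = 0.0027721
P(X ≤ 4) = 0.0030694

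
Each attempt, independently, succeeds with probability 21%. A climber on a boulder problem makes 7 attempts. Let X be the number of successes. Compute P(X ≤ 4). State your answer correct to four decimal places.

0.9942

X ~ Binomial(7, 0.21); P(X ≤ 4) = Σ C(7,k) p^k (1−p)^(7−k) over k:
  k=0: C(7,0)·0.21^0·0.79^7 = 0.192039
  k=1: C(7,1)·0.21^1·0.79^6 = 0.357339
  k=2: C(7,2)·0.21^2·0.79^5 = 0.284966
  k=3: C(7,3)·0.21^3·0.79^4 = 0.126251
  k=4: C(7,4)·0.21^4·0.79^3 = 0.033560
Total = 0.994155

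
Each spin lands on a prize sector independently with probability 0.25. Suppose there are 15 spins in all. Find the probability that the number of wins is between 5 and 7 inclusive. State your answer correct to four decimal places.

X ~ Binomial(15, 0.25); P(5 ≤ X ≤ 7) = Σ C(15,k) p^k (1−p)^(15−k) over k:
  k=5: C(15,5)·0.25^5·0.75^10 = 0.165146
  k=6: C(15,6)·0.25^6·0.75^9 = 0.091748
  k=7: C(15,7)·0.25^7·0.75^8 = 0.039320
Total = 0.296214

0.2962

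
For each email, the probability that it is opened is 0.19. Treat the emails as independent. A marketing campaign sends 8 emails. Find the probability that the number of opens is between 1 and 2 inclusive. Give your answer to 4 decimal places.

0.6332

X ~ Binomial(8, 0.19); P(1 ≤ X ≤ 2) = Σ C(8,k) p^k (1−p)^(8−k) over k:
  k=1: C(8,1)·0.19^1·0.81^7 = 0.347727
  k=2: C(8,2)·0.19^2·0.81^6 = 0.285480
Total = 0.633207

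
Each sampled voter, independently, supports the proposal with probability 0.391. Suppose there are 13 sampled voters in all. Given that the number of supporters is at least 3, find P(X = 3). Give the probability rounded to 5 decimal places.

X ~ Binomial(13, 0.391). Want P(X=3 | X≥3) = P(X=3) / P(X≥3).
P(X=3) = C(13,3)·0.391^3·0.609^10 = 0.1199691
P(X≥3) = 1 − 0.0015850 − 0.0132290 − 0.0509610 = 0.9342250
Ratio = 0.1199691 / 0.9342250 = 0.1284156

0.12842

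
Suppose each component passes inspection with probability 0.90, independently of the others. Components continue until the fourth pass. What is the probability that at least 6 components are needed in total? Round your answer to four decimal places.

Needing more than 5 components ⇔ fewer than 4 successes in the first 5. With X ~ Binomial(5, 0.90), P(Y > 5) = P(X ≤ 3).
  k=0: C(5,0)·0.90^0·0.10^5 = 0.000010
  k=1: C(5,1)·0.90^1·0.10^4 = 0.000450
  k=2: C(5,2)·0.90^2·0.10^3 = 0.008100
  k=3: C(5,3)·0.90^3·0.10^2 = 0.072900
P(X ≤ 3) = 0.081460

0.0815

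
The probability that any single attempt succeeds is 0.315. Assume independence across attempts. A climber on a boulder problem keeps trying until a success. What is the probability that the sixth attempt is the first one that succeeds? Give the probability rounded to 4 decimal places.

0.0475

Geometric (trials to first success), p = 0.315.
P(Y = 6) = (1−p)^5 · p = 0.15082 · 0.315 = 0.047508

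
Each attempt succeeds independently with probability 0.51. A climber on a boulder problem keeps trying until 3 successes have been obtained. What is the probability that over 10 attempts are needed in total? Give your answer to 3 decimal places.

0.048

Needing more than 10 attempts ⇔ fewer than 3 successes in the first 10. With X ~ Binomial(10, 0.51), P(Y > 10) = P(X ≤ 2).
  k=0: C(10,0)·0.51^0·0.49^10 = 0.00080
  k=1: C(10,1)·0.51^1·0.49^9 = 0.00830
  k=2: C(10,2)·0.51^2·0.49^8 = 0.03890
P(X ≤ 2) = 0.04800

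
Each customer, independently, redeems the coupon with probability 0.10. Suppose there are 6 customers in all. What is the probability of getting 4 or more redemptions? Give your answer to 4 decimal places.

X ~ Binomial(6, 0.10); P(X ≥ 4) = Σ C(6,k) p^k (1−p)^(6−k) over k:
  k=4: C(6,4)·0.10^4·0.90^2 = 0.001215
  k=5: C(6,5)·0.10^5·0.90^1 = 0.000054
  k=6: C(6,6)·0.10^6·0.90^0 = 0.000001
Total = 0.001270

0.0013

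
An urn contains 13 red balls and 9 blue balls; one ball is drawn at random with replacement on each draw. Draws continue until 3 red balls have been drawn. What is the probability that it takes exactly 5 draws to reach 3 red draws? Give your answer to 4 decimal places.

0.2072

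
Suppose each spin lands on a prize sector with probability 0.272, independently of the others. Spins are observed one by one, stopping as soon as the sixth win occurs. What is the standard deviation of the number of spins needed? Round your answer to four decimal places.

Y = total spins until the sixth success; negative binomial with r=6, p=0.272.
SD(Y) = √[r(1−p)/p²] = √(59.039792) = 7.683736

7.6837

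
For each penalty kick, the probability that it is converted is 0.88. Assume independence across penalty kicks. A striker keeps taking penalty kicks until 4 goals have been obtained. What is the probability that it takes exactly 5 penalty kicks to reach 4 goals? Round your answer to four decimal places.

0.2879

Y = trial on which the fourth success occurs; negative binomial, r=4, p=0.88.
P(Y=5) = C(4,3) · p^4 · (1−p)^1
= 4 · 0.5997 · 0.12 = 0.287854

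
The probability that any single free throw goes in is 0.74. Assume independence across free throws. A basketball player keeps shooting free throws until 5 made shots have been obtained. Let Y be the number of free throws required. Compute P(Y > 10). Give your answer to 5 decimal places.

Needing more than 10 free throws ⇔ fewer than 5 successes in the first 10. With X ~ Binomial(10, 0.74), P(Y > 10) = P(X ≤ 4).
  k=0: C(10,0)·0.74^0·0.26^10 = 0.0000014
  k=1: C(10,1)·0.74^1·0.26^9 = 0.0000402
  k=2: C(10,2)·0.74^2·0.26^8 = 0.0005146
  k=3: C(10,3)·0.74^3·0.26^7 = 0.0039056
  k=4: C(10,4)·0.74^4·0.26^6 = 0.0194530
P(X ≤ 4) = 0.0239148

0.02391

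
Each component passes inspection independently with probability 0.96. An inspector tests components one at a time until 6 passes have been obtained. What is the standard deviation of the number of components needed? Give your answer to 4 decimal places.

0.5103

Y = total components until the sixth success; negative binomial with r=6, p=0.96.
SD(Y) = √[r(1−p)/p²] = √(0.260417) = 0.510310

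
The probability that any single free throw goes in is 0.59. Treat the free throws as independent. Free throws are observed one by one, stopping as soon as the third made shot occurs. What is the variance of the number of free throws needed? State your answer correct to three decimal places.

3.533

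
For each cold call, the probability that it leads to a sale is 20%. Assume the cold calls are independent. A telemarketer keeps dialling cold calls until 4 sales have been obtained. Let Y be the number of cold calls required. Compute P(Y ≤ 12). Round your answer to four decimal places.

0.2054

Finishing within 12 cold calls ⇔ at least 4 successes in the first 12. With X ~ Binomial(12, 0.20), P(Y ≤ 12) = 1 − P(X ≤ 3).
  k=0: C(12,0)·0.20^0·0.80^12 = 0.068719
  k=1: C(12,1)·0.20^1·0.80^11 = 0.206158
  k=2: C(12,2)·0.20^2·0.80^10 = 0.283468
  k=3: C(12,3)·0.20^3·0.80^9 = 0.236223
1 − 0.794569 = 0.205431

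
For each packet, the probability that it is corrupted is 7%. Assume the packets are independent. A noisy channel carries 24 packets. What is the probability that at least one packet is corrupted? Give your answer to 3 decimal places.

0.825

P(at least one) = 1 − P(none) = 1 − (1 − 0.07)^24
= 1 − 0.17522 = 0.82478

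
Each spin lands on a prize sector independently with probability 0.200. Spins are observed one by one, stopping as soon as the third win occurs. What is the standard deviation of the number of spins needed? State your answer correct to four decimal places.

7.7460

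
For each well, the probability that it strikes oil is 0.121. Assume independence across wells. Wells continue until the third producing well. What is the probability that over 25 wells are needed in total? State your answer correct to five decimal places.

0.40287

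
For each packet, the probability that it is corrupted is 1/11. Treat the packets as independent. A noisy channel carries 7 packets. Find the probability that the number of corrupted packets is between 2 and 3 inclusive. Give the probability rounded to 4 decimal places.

X ~ Binomial(7, 0.090909); P(2 ≤ X ≤ 3) = Σ C(7,k) p^k (1−p)^(7−k) over k:
  k=2: C(7,2)·0.090909^2·0.909091^5 = 0.107763
  k=3: C(7,3)·0.090909^3·0.909091^4 = 0.017961
Total = 0.125724

0.1257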